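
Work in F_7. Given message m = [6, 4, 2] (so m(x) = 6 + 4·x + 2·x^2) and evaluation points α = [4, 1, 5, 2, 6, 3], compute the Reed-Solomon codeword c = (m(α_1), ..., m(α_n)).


c = [5, 5, 6, 1, 4, 1]

Message polynomial: m(x) = 6 + 4·x + 2·x^2 (mod 7).
For each evaluation point α_i, compute m(α_i) mod 7:
  α_1 = 4: Horner steps 2 → 5 → 5, so m(4) = 5.
  α_2 = 1: Horner steps 2 → 6 → 5, so m(1) = 5.
  α_3 = 5: Horner steps 2 → 0 → 6, so m(5) = 6.
  α_4 = 2: Horner steps 2 → 1 → 1, so m(2) = 1.
  α_5 = 6: Horner steps 2 → 2 → 4, so m(6) = 4.
  α_6 = 3: Horner steps 2 → 3 → 1, so m(3) = 1.
Codeword c = [5, 5, 6, 1, 4, 1] ∈ F_7^6.


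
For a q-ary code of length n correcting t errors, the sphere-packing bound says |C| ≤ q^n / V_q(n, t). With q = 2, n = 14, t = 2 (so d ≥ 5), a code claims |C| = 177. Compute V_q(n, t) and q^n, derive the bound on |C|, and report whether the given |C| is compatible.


V_q(n, t) = 106, q^n = 16384, Hamming bound = 154, |C| = 177 > bound (violated).

Step 1: Compute V_q(n, t) = Σ_{j=0}^2 C(n, j) (q−1)^j.
  j = 0: C(14,0)·(1)^0 = 1·1 = 1.
  j = 1: C(14,1)·(1)^1 = 14·1 = 14.
  j = 2: C(14,2)·(1)^2 = 91·1 = 91.
  V_q(n, t) = 1 + 14 + 91 = 106.
Step 2: q^n = 2^14 = 16384.
Step 3: Hamming bound ⌊q^n / V_q(n,t)⌋ = ⌊16384/106⌋ = 154.
Step 4: Compare |C| = 177 to 154: violated.
The claimed |C| lies above the Hamming bound, so no 2-ary code of length 14 with d ≥ 5 can have 177 codewords.


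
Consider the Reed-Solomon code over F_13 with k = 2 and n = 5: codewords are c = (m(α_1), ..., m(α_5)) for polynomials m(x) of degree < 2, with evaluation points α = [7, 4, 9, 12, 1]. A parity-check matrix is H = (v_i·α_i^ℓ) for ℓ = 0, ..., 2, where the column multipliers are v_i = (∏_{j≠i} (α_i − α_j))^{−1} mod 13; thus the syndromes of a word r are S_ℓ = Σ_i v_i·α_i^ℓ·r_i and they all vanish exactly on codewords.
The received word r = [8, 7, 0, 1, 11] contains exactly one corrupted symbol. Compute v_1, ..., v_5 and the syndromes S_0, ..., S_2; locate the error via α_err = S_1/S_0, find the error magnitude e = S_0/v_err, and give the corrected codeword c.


S = (4, 4, 4), error at position 5, error magnitude e = 5, c = [8, 7, 0, 1, 6].

Step 1: column multipliers v_i = (∏_{j≠i}(α_i − α_j))^{−1} mod 13.
  i = 1 (α = 7): (7−4)(7−9)(7−12)(7−1) = 3·(−2)·(−5)·6 = 180 ≡ 11, so v_1 = 11^{−1} = 6 (mod 13).
  i = 2 (α = 4): (4−7)(4−9)(4−12)(4−1) = (−3)·(−5)·(−8)·3 = −360 ≡ 4, so v_2 = 4^{−1} = 10 (mod 13).
  i = 3 (α = 9): (9−7)(9−4)(9−12)(9−1) = 2·5·(−3)·8 = −240 ≡ 7, so v_3 = 7^{−1} = 2 (mod 13).
  i = 4 (α = 12): (12−7)(12−4)(12−9)(12−1) = 5·8·3·11 = 1320 ≡ 7, so v_4 = 7^{−1} = 2 (mod 13).
  i = 5 (α = 1): (1−7)(1−4)(1−9)(1−12) = (−6)·(−3)·(−8)·(−11) = 1584 ≡ 11, so v_5 = 11^{−1} = 6 (mod 13).
  v = [6, 10, 2, 2, 6].
Step 2: syndromes of r = [8, 7, 0, 1, 11] (all sums mod 13).
  S_0 = Σ v_i r_i = 6·8 + 10·7 + 2·0 + 2·1 + 6·11 = 186 ≡ 4.
  S_1 = Σ v_i α_i r_i = 6·7·8 + 10·4·7 + 2·9·0 + 2·12·1 + 6·1·11 = 706 ≡ 4.
  α_i^2 mod 13 = [10, 3, 3, 1, 1].
  S_2 = Σ v_i α_i^2 r_i = 6·10·8 + 10·3·7 + 2·3·0 + 2·1·1 + 6·1·11 = 758 ≡ 4.
  S = (4, 4, 4) ≠ 0, so r is not a codeword (an error is present).
Step 3: locate the error. For a single error e at position i, S_ℓ = v_i·e·α_i^ℓ, so α_err = S_1/S_0.
  S_0^{−1} = 4^{−1} = 10 (mod 13), so α_err = 4·10 = 40 ≡ 1 = α_5. Error position i = 5.
  Consistency check: S_2/S_1 = 4·10 = 40 ≡ 1 = α_err ✓ (single-error assumption holds).
Step 4: error magnitude e = S_0/v_5 = S_0·∏_{j≠5}(α_5 − α_j) = 4·11 = 44 ≡ 5 (mod 13).
Step 5: correct position 5: c_5 = r_5 − e = 11 − 5 ≡ 6 (mod 13). Hence c = [8, 7, 0, 1, 6].
  Check: interpolating c through the α_i gives m(x) = 10 + 9·x (degree < 2) with m(α_i) = c_i for every i, so c is indeed a codeword.


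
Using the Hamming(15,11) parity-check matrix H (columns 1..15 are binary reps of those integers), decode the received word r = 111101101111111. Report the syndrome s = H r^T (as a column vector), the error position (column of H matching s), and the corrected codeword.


s = (1, 1, 0, 1)^T, error position = 13, corrected codeword c = 111101101111011

Compute s = H r^T mod 2 one row at a time:
  s_1 = 0 + 1 + 1 + 1 + 1 + 1 + 1 + 1 = 7 ≡ 1 (mod 2).
  s_2 = 1 + 0 + 1 + 1 + 1 + 1 + 1 + 1 = 7 ≡ 1 (mod 2).
  s_3 = 1 + 1 + 1 + 1 + 1 + 1 + 1 + 1 = 8 ≡ 0 (mod 2).
  s_4 = 1 + 1 + 0 + 1 + 1 + 1 + 1 + 1 = 7 ≡ 1 (mod 2).
s = (1, 1, 0, 1)^T — this equals column 13 of H (binary 1101), so error is at position 13.
Correct: flip bit 13 of r = 111101101111111 to get c = 111101101111011.


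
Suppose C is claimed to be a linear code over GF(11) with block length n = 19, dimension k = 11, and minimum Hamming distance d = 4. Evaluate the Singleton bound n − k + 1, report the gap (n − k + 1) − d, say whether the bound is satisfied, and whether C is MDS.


Singleton RHS = n − k + 1 = 9, slack = 5, bound satisfied, not MDS.

Singleton bound: d ≤ n − k + 1.
Here n = 19, k = 11, so n − k + 1 = 9.
Given d = 4, check d ≤ 9: YES.
Slack = (n − k + 1) − d = 5.
The code is NOT MDS (slack = 5 > 0).
Description: the claimed parameters are [19, 11, 4]_11; such a code would be non-MDS.


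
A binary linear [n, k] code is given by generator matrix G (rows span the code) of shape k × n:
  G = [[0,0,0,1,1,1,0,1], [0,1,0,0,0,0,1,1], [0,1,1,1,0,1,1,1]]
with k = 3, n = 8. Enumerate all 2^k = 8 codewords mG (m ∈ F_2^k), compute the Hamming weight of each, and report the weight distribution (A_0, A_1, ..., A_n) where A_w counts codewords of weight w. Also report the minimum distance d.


Weight distribution: A_0 = 1, A_3 = 3, A_4 = 2, A_5 = 1, A_6 = 1. Minimum distance d = 3.

Enumerate all 2^3 = 8 messages m ∈ F_2^3.
For each, compute codeword c = mG in F_2^8, then tally its weight.
  m = 000 → c = 00000000, weight = 0.
  m = 100 → c = 00011101, weight = 4.
  m = 010 → c = 01000011, weight = 3.
  m = 110 → c = 01011110, weight = 5.
  m = 001 → c = 01110111, weight = 6.
  m = 101 → c = 01101010, weight = 4.
  m = 011 → c = 00110100, weight = 3.
  m = 111 → c = 00101001, weight = 3.
Tally weights:
  weight 0: 1 codewords.
  weight 3: 3 codewords.
  weight 4: 2 codewords.
  weight 5: 1 codewords.
  weight 6: 1 codewords.
Minimum distance d = smallest w > 0 with A_w > 0 = 3.
Sanity: Σ A_w = 8 = 2^3 = 8 ✓.


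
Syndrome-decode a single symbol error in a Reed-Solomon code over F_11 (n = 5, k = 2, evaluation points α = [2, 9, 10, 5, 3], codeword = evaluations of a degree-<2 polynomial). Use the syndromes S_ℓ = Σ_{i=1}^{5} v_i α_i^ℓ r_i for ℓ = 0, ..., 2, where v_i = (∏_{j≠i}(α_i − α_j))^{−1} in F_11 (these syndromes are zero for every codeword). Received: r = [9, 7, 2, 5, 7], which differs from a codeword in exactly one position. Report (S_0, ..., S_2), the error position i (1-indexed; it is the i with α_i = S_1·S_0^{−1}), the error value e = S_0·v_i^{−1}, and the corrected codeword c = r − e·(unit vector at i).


S = (9, 5, 4), error at position 5, error magnitude e = 3, c = [9, 7, 2, 5, 4].

Step 1: column multipliers v_i = (∏_{j≠i}(α_i − α_j))^{−1} mod 11.
  i = 1 (α = 2): (2−9)(2−10)(2−5)(2−3) = (−7)·(−8)·(−3)·(−1) = 168 ≡ 3, so v_1 = 3^{−1} = 4 (mod 11).
  i = 2 (α = 9): (9−2)(9−10)(9−5)(9−3) = 7·(−1)·4·6 = −168 ≡ 8, so v_2 = 8^{−1} = 7 (mod 11).
  i = 3 (α = 10): (10−2)(10−9)(10−5)(10−3) = 8·1·5·7 = 280 ≡ 5, so v_3 = 5^{−1} = 9 (mod 11).
  i = 4 (α = 5): (5−2)(5−9)(5−10)(5−3) = 3·(−4)·(−5)·2 = 120 ≡ 10, so v_4 = 10^{−1} = 10 (mod 11).
  i = 5 (α = 3): (3−2)(3−9)(3−10)(3−5) = 1·(−6)·(−7)·(−2) = −84 ≡ 4, so v_5 = 4^{−1} = 3 (mod 11).
  v = [4, 7, 9, 10, 3].
Step 2: syndromes of r = [9, 7, 2, 5, 7] (all sums mod 11).
  S_0 = Σ v_i r_i = 4·9 + 7·7 + 9·2 + 10·5 + 3·7 = 174 ≡ 9.
  S_1 = Σ v_i α_i r_i = 4·2·9 + 7·9·7 + 9·10·2 + 10·5·5 + 3·3·7 = 1006 ≡ 5.
  α_i^2 mod 11 = [4, 4, 1, 3, 9].
  S_2 = Σ v_i α_i^2 r_i = 4·4·9 + 7·4·7 + 9·1·2 + 10·3·5 + 3·9·7 = 697 ≡ 4.
  S = (9, 5, 4) ≠ 0, so r is not a codeword (an error is present).
Step 3: locate the error. For a single error e at position i, S_ℓ = v_i·e·α_i^ℓ, so α_err = S_1/S_0.
  S_0^{−1} = 9^{−1} = 5 (mod 11), so α_err = 5·5 = 25 ≡ 3 = α_5. Error position i = 5.
  Consistency check: S_2/S_1 = 4·9 = 36 ≡ 3 = α_err ✓ (single-error assumption holds).
Step 4: error magnitude e = S_0/v_5 = S_0·∏_{j≠5}(α_5 − α_j) = 9·4 = 36 ≡ 3 (mod 11).
Step 5: correct position 5: c_5 = r_5 − e = 7 − 3 ≡ 4 (mod 11). Hence c = [9, 7, 2, 5, 4].
  Check: interpolating c through the α_i gives m(x) = 8 + 6·x (degree < 2) with m(α_i) = c_i for every i, so c is indeed a codeword.


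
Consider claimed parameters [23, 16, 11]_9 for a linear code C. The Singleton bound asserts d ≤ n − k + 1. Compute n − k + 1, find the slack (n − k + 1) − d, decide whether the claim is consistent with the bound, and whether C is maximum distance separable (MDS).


Singleton RHS = n − k + 1 = 8, slack = -3, bound violated (no such code; not MDS).

Singleton bound: d ≤ n − k + 1.
Here n = 23, k = 16, so n − k + 1 = 8.
Given d = 11, check d ≤ 8: NO.
Slack = (n − k + 1) − d = -3.
The slack is negative: d = 11 exceeds n − k + 1 = 8 by 3, so the Singleton bound is violated and no linear [23, 16, 11]_9 code can exist. In particular it is not MDS (MDS requires d = n − k + 1 exactly).
Description: the claimed parameters are [23, 16, 11]_9; such a code would be impossible (violates the Singleton bound).


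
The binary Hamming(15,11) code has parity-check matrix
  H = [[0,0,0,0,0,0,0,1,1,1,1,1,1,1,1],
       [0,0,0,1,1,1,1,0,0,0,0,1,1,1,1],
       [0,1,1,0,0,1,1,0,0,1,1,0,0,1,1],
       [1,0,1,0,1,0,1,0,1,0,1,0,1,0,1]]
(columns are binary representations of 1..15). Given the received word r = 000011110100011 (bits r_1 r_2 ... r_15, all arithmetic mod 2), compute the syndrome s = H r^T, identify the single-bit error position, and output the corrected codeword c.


s = (0, 1, 1, 1)^T, error position = 7, corrected codeword c = 000011010100011

Compute s = H r^T mod 2 one row at a time:
  s_1 = 1 + 0 + 1 + 0 + 0 + 0 + 1 + 1 = 4 ≡ 0 (mod 2).
  s_2 = 0 + 1 + 1 + 1 + 0 + 0 + 1 + 1 = 5 ≡ 1 (mod 2).
  s_3 = 0 + 0 + 1 + 1 + 1 + 0 + 1 + 1 = 5 ≡ 1 (mod 2).
  s_4 = 0 + 0 + 1 + 1 + 0 + 0 + 0 + 1 = 3 ≡ 1 (mod 2).
s = (0, 1, 1, 1)^T — this equals column 7 of H (binary 0111), so error is at position 7.
Correct: flip bit 7 of r = 000011110100011 to get c = 000011010100011.


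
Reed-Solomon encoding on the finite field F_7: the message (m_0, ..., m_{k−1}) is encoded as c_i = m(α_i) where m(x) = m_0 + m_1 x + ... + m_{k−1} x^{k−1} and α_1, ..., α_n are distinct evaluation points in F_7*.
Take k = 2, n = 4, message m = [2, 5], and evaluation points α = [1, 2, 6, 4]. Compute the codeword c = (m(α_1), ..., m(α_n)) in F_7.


c = [0, 5, 4, 1]

Message polynomial: m(x) = 2 + 5·x (mod 7).
For each evaluation point α_i, compute m(α_i) mod 7:
  α_1 = 1: Horner steps 5 → 0, so m(1) = 0.
  α_2 = 2: Horner steps 5 → 5, so m(2) = 5.
  α_3 = 6: Horner steps 5 → 4, so m(6) = 4.
  α_4 = 4: Horner steps 5 → 1, so m(4) = 1.
Codeword c = [0, 5, 4, 1] ∈ F_7^4.


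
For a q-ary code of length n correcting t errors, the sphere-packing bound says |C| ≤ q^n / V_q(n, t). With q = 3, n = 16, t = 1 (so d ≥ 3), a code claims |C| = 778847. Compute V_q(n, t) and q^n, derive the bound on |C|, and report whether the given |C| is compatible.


V_q(n, t) = 33, q^n = 43046721, Hamming bound = 1304446, |C| = 778847 ≤ bound (satisfied).

Step 1: Compute V_q(n, t) = Σ_{j=0}^1 C(n, j) (q−1)^j.
  j = 0: C(16,0)·(2)^0 = 1·1 = 1.
  j = 1: C(16,1)·(2)^1 = 16·2 = 32.
  V_q(n, t) = 1 + 32 = 33.
Step 2: q^n = 3^16 = 43046721.
Step 3: Hamming bound ⌊q^n / V_q(n,t)⌋ = ⌊43046721/33⌋ = 1304446.
Step 4: Compare |C| = 778847 to 1304446: satisfied.
The claimed |C| lies below the Hamming bound.


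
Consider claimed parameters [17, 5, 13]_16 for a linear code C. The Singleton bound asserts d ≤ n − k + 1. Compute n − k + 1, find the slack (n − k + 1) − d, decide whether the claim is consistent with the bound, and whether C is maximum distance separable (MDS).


Singleton RHS = n − k + 1 = 13, slack = 0, bound satisfied, MDS.

Singleton bound: d ≤ n − k + 1.
Here n = 17, k = 5, so n − k + 1 = 13.
Given d = 13, check d ≤ 13: YES.
Slack = (n − k + 1) − d = 0.
The code is MDS (slack = 0).
Description: the claimed parameters are [17, 5, 13]_16; such a code would be MDS (meets Singleton bound).


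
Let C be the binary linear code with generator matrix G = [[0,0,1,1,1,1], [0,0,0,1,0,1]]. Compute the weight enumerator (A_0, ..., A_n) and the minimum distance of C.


Weight distribution: A_0 = 1, A_2 = 2, A_4 = 1. Minimum distance d = 2.

Enumerate all 2^2 = 4 messages m ∈ F_2^2.
For each, compute codeword c = mG in F_2^6, then tally its weight.
  m = 00 → c = 000000, weight = 0.
  m = 10 → c = 001111, weight = 4.
  m = 01 → c = 000101, weight = 2.
  m = 11 → c = 001010, weight = 2.
Tally weights:
  weight 0: 1 codewords.
  weight 2: 2 codewords.
  weight 4: 1 codewords.
Minimum distance d = smallest w > 0 with A_w > 0 = 2.
Sanity: Σ A_w = 4 = 2^2 = 4 ✓.


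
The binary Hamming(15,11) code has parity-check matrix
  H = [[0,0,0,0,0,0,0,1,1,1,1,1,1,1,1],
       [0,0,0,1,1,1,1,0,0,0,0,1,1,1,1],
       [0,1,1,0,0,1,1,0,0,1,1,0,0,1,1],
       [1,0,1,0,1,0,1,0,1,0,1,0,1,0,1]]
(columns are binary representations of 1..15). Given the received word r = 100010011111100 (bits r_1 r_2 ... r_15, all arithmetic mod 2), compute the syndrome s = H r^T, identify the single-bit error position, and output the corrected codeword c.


s = (0, 1, 0, 1)^T, error position = 5, corrected codeword c = 100000011111100

Compute s = H r^T mod 2 one row at a time:
  s_1 = 1 + 1 + 1 + 1 + 1 + 1 + 0 + 0 = 6 ≡ 0 (mod 2).
  s_2 = 0 + 1 + 0 + 0 + 1 + 1 + 0 + 0 = 3 ≡ 1 (mod 2).
  s_3 = 0 + 0 + 0 + 0 + 1 + 1 + 0 + 0 = 2 ≡ 0 (mod 2).
  s_4 = 1 + 0 + 1 + 0 + 1 + 1 + 1 + 0 = 5 ≡ 1 (mod 2).
s = (0, 1, 0, 1)^T — this equals column 5 of H (binary 0101), so error is at position 5.
Correct: flip bit 5 of r = 100010011111100 to get c = 100000011111100.


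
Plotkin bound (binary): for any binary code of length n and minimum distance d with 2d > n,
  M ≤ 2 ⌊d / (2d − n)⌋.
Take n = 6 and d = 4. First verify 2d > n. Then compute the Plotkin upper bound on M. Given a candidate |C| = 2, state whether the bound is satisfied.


Plotkin bound M ≤ 4; given |C| = 2 ≤ bound (satisfied).

Check applicability: 2d = 8, n = 6.
2d − n = 2 > 0, so Plotkin applies.
Compute d/(2d−n) = 4/2 ≈ 2.0000.
⌊d/(2d−n)⌋ = 2.
Plotkin bound: M ≤ 2·2 = 4.
Given |C| = 2, check: satisfied.
This |C| is below the Plotkin bound.


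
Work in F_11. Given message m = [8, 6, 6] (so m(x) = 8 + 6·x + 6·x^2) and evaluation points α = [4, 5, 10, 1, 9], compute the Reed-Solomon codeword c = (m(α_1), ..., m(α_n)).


c = [7, 1, 8, 9, 9]

Message polynomial: m(x) = 8 + 6·x + 6·x^2 (mod 11).
For each evaluation point α_i, compute m(α_i) mod 11:
  α_1 = 4: Horner steps 6 → 8 → 7, so m(4) = 7.
  α_2 = 5: Horner steps 6 → 3 → 1, so m(5) = 1.
  α_3 = 10: Horner steps 6 → 0 → 8, so m(10) = 8.
  α_4 = 1: Horner steps 6 → 1 → 9, so m(1) = 9.
  α_5 = 9: Horner steps 6 → 5 → 9, so m(9) = 9.
Codeword c = [7, 1, 8, 9, 9] ∈ F_11^5.


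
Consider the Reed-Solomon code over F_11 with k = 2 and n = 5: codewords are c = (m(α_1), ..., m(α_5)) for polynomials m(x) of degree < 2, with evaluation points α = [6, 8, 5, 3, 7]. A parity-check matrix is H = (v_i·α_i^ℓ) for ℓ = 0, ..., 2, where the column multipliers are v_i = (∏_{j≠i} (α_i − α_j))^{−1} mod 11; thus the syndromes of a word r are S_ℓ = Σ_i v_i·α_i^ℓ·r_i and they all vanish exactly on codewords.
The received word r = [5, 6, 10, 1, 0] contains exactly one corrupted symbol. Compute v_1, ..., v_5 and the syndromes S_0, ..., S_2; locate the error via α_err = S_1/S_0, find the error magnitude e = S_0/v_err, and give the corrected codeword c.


S = (8, 2, 6), error at position 4, error magnitude e = 3, c = [5, 6, 10, 9, 0].

Step 1: column multipliers v_i = (∏_{j≠i}(α_i − α_j))^{−1} mod 11.
  i = 1 (α = 6): (6−8)(6−5)(6−3)(6−7) = (−2)·1·3·(−1) = 6 ≡ 6, so v_1 = 6^{−1} = 2 (mod 11).
  i = 2 (α = 8): (8−6)(8−5)(8−3)(8−7) = 2·3·5·1 = 30 ≡ 8, so v_2 = 8^{−1} = 7 (mod 11).
  i = 3 (α = 5): (5−6)(5−8)(5−3)(5−7) = (−1)·(−3)·2·(−2) = −12 ≡ 10, so v_3 = 10^{−1} = 10 (mod 11).
  i = 4 (α = 3): (3−6)(3−8)(3−5)(3−7) = (−3)·(−5)·(−2)·(−4) = 120 ≡ 10, so v_4 = 10^{−1} = 10 (mod 11).
  i = 5 (α = 7): (7−6)(7−8)(7−5)(7−3) = 1·(−1)·2·4 = −8 ≡ 3, so v_5 = 3^{−1} = 4 (mod 11).
  v = [2, 7, 10, 10, 4].
Step 2: syndromes of r = [5, 6, 10, 1, 0] (all sums mod 11).
  S_0 = Σ v_i r_i = 2·5 + 7·6 + 10·10 + 10·1 + 4·0 = 162 ≡ 8.
  S_1 = Σ v_i α_i r_i = 2·6·5 + 7·8·6 + 10·5·10 + 10·3·1 + 4·7·0 = 926 ≡ 2.
  α_i^2 mod 11 = [3, 9, 3, 9, 5].
  S_2 = Σ v_i α_i^2 r_i = 2·3·5 + 7·9·6 + 10·3·10 + 10·9·1 + 4·5·0 = 798 ≡ 6.
  S = (8, 2, 6) ≠ 0, so r is not a codeword (an error is present).
Step 3: locate the error. For a single error e at position i, S_ℓ = v_i·e·α_i^ℓ, so α_err = S_1/S_0.
  S_0^{−1} = 8^{−1} = 7 (mod 11), so α_err = 2·7 = 14 ≡ 3 = α_4. Error position i = 4.
  Consistency check: S_2/S_1 = 6·6 = 36 ≡ 3 = α_err ✓ (single-error assumption holds).
Step 4: error magnitude e = S_0/v_4 = S_0·∏_{j≠4}(α_4 − α_j) = 8·10 = 80 ≡ 3 (mod 11).
Step 5: correct position 4: c_4 = r_4 − e = 1 − 3 ≡ 9 (mod 11). Hence c = [5, 6, 10, 9, 0].
  Check: interpolating c through the α_i gives m(x) = 2 + 6·x (degree < 2) with m(α_i) = c_i for every i, so c is indeed a codeword.


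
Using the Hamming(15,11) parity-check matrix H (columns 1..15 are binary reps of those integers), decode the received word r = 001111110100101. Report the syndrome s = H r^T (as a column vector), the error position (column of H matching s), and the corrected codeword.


s = (0, 0, 1, 1)^T, error position = 3, corrected codeword c = 000111110100101

Compute s = H r^T mod 2 one row at a time:
  s_1 = 1 + 0 + 1 + 0 + 0 + 1 + 0 + 1 = 4 ≡ 0 (mod 2).
  s_2 = 1 + 1 + 1 + 1 + 0 + 1 + 0 + 1 = 6 ≡ 0 (mod 2).
  s_3 = 0 + 1 + 1 + 1 + 1 + 0 + 0 + 1 = 5 ≡ 1 (mod 2).
  s_4 = 0 + 1 + 1 + 1 + 0 + 0 + 1 + 1 = 5 ≡ 1 (mod 2).
s = (0, 0, 1, 1)^T — this equals column 3 of H (binary 0011), so error is at position 3.
Correct: flip bit 3 of r = 001111110100101 to get c = 000111110100101.


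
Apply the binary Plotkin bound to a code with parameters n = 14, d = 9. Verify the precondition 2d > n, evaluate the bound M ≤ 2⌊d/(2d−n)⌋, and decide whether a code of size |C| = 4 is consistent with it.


Plotkin bound M ≤ 4; given |C| = 4 ≤ bound (satisfied).

Check applicability: 2d = 18, n = 14.
2d − n = 4 > 0, so Plotkin applies.
Compute d/(2d−n) = 9/4 ≈ 2.2500.
⌊d/(2d−n)⌋ = 2.
Plotkin bound: M ≤ 2·2 = 4.
Given |C| = 4, check: satisfied.
This |C| is at the Plotkin bound.


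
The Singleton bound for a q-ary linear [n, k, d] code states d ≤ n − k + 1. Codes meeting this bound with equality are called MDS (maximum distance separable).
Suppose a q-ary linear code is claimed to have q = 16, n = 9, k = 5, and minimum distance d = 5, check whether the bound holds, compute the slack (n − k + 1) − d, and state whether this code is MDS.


Singleton RHS = n − k + 1 = 5, slack = 0, bound satisfied, MDS.

Singleton bound: d ≤ n − k + 1.
Here n = 9, k = 5, so n − k + 1 = 5.
Given d = 5, check d ≤ 5: YES.
Slack = (n − k + 1) − d = 0.
The code is MDS (slack = 0).
Description: the claimed parameters are [9, 5, 5]_16; such a code would be MDS (meets Singleton bound).


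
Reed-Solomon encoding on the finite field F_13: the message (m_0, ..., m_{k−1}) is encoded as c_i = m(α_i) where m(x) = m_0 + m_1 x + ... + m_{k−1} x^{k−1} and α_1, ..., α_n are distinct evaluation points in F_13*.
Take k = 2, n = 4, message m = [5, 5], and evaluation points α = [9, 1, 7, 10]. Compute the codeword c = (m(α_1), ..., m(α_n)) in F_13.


c = [11, 10, 1, 3]

Message polynomial: m(x) = 5 + 5·x (mod 13).
For each evaluation point α_i, compute m(α_i) mod 13:
  α_1 = 9: Horner steps 5 → 11, so m(9) = 11.
  α_2 = 1: Horner steps 5 → 10, so m(1) = 10.
  α_3 = 7: Horner steps 5 → 1, so m(7) = 1.
  α_4 = 10: Horner steps 5 → 3, so m(10) = 3.
Codeword c = [11, 10, 1, 3] ∈ F_13^4.


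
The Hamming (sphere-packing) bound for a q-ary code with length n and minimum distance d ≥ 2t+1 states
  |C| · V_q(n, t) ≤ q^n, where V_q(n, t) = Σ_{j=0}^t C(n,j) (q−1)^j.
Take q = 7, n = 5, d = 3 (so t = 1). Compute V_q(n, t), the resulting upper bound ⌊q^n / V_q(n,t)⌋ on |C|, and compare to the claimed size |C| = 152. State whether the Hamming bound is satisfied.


V_q(n, t) = 31, q^n = 16807, Hamming bound = 542, |C| = 152 ≤ bound (satisfied).

Step 1: Compute V_q(n, t) = Σ_{j=0}^1 C(n, j) (q−1)^j.
  j = 0: C(5,0)·(6)^0 = 1·1 = 1.
  j = 1: C(5,1)·(6)^1 = 5·6 = 30.
  V_q(n, t) = 1 + 30 = 31.
Step 2: q^n = 7^5 = 16807.
Step 3: Hamming bound ⌊q^n / V_q(n,t)⌋ = ⌊16807/31⌋ = 542.
Step 4: Compare |C| = 152 to 542: satisfied.
The claimed |C| lies below the Hamming bound.


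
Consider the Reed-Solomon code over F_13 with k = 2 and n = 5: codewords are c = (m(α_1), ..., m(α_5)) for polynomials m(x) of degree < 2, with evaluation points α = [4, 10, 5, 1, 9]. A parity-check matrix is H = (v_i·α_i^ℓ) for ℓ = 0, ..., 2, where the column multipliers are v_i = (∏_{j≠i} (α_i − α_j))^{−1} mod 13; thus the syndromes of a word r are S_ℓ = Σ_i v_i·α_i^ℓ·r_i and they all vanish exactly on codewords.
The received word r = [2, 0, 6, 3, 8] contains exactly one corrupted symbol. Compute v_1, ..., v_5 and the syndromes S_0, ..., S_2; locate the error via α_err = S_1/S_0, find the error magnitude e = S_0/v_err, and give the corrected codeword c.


S = (10, 12, 4), error at position 5, error magnitude e = 12, c = [2, 0, 6, 3, 9].

Step 1: column multipliers v_i = (∏_{j≠i}(α_i − α_j))^{−1} mod 13.
  i = 1 (α = 4): (4−10)(4−5)(4−1)(4−9) = (−6)·(−1)·3·(−5) = −90 ≡ 1, so v_1 = 1^{−1} = 1 (mod 13).
  i = 2 (α = 10): (10−4)(10−5)(10−1)(10−9) = 6·5·9·1 = 270 ≡ 10, so v_2 = 10^{−1} = 4 (mod 13).
  i = 3 (α = 5): (5−4)(5−10)(5−1)(5−9) = 1·(−5)·4·(−4) = 80 ≡ 2, so v_3 = 2^{−1} = 7 (mod 13).
  i = 4 (α = 1): (1−4)(1−10)(1−5)(1−9) = (−3)·(−9)·(−4)·(−8) = 864 ≡ 6, so v_4 = 6^{−1} = 11 (mod 13).
  i = 5 (α = 9): (9−4)(9−10)(9−5)(9−1) = 5·(−1)·4·8 = −160 ≡ 9, so v_5 = 9^{−1} = 3 (mod 13).
  v = [1, 4, 7, 11, 3].
Step 2: syndromes of r = [2, 0, 6, 3, 8] (all sums mod 13).
  S_0 = Σ v_i r_i = 1·2 + 4·0 + 7·6 + 11·3 + 3·8 = 101 ≡ 10.
  S_1 = Σ v_i α_i r_i = 1·4·2 + 4·10·0 + 7·5·6 + 11·1·3 + 3·9·8 = 467 ≡ 12.
  α_i^2 mod 13 = [3, 9, 12, 1, 3].
  S_2 = Σ v_i α_i^2 r_i = 1·3·2 + 4·9·0 + 7·12·6 + 11·1·3 + 3·3·8 = 615 ≡ 4.
  S = (10, 12, 4) ≠ 0, so r is not a codeword (an error is present).
Step 3: locate the error. For a single error e at position i, S_ℓ = v_i·e·α_i^ℓ, so α_err = S_1/S_0.
  S_0^{−1} = 10^{−1} = 4 (mod 13), so α_err = 12·4 = 48 ≡ 9 = α_5. Error position i = 5.
  Consistency check: S_2/S_1 = 4·12 = 48 ≡ 9 = α_err ✓ (single-error assumption holds).
Step 4: error magnitude e = S_0/v_5 = S_0·∏_{j≠5}(α_5 − α_j) = 10·9 = 90 ≡ 12 (mod 13).
Step 5: correct position 5: c_5 = r_5 − e = 8 − 12 ≡ 9 (mod 13). Hence c = [2, 0, 6, 3, 9].
  Check: interpolating c through the α_i gives m(x) = 12 + 4·x (degree < 2) with m(α_i) = c_i for every i, so c is indeed a codeword.


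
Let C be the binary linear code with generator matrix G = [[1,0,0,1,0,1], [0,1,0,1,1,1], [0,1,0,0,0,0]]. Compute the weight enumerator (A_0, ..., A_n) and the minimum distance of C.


Weight distribution: A_0 = 1, A_1 = 1, A_2 = 1, A_3 = 3, A_4 = 2. Minimum distance d = 1.

Enumerate all 2^3 = 8 messages m ∈ F_2^3.
For each, compute codeword c = mG in F_2^6, then tally its weight.
  m = 000 → c = 000000, weight = 0.
  m = 100 → c = 100101, weight = 3.
  m = 010 → c = 010111, weight = 4.
  m = 110 → c = 110010, weight = 3.
  m = 001 → c = 010000, weight = 1.
  m = 101 → c = 110101, weight = 4.
  m = 011 → c = 000111, weight = 3.
  m = 111 → c = 100010, weight = 2.
Tally weights:
  weight 0: 1 codewords.
  weight 1: 1 codewords.
  weight 2: 1 codewords.
  weight 3: 3 codewords.
  weight 4: 2 codewords.
Minimum distance d = smallest w > 0 with A_w > 0 = 1.
Sanity: Σ A_w = 8 = 2^3 = 8 ✓.


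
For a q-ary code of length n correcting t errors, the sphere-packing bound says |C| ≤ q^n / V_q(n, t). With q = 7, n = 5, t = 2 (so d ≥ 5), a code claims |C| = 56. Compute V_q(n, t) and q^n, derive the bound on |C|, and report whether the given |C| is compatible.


V_q(n, t) = 391, q^n = 16807, Hamming bound = 42, |C| = 56 > bound (violated).

Step 1: Compute V_q(n, t) = Σ_{j=0}^2 C(n, j) (q−1)^j.
  j = 0: C(5,0)·(6)^0 = 1·1 = 1.
  j = 1: C(5,1)·(6)^1 = 5·6 = 30.
  j = 2: C(5,2)·(6)^2 = 10·36 = 360.
  V_q(n, t) = 1 + 30 + 360 = 391.
Step 2: q^n = 7^5 = 16807.
Step 3: Hamming bound ⌊q^n / V_q(n,t)⌋ = ⌊16807/391⌋ = 42.
Step 4: Compare |C| = 56 to 42: violated.
The claimed |C| lies above the Hamming bound, so no 7-ary code of length 5 with d ≥ 5 can have 56 codewords.


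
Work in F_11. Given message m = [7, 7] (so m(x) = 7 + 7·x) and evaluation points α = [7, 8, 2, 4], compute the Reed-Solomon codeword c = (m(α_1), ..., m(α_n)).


c = [1, 8, 10, 2]

Message polynomial: m(x) = 7 + 7·x (mod 11).
For each evaluation point α_i, compute m(α_i) mod 11:
  α_1 = 7: Horner steps 7 → 1, so m(7) = 1.
  α_2 = 8: Horner steps 7 → 8, so m(8) = 8.
  α_3 = 2: Horner steps 7 → 10, so m(2) = 10.
  α_4 = 4: Horner steps 7 → 2, so m(4) = 2.
Codeword c = [1, 8, 10, 2] ∈ F_11^4.


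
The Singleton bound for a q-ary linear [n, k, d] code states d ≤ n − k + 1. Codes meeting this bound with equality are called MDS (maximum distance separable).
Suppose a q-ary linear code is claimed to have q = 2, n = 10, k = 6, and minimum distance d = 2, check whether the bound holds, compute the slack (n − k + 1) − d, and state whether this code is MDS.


Singleton RHS = n − k + 1 = 5, slack = 3, bound satisfied, not MDS.

Singleton bound: d ≤ n − k + 1.
Here n = 10, k = 6, so n − k + 1 = 5.
Given d = 2, check d ≤ 5: YES.
Slack = (n − k + 1) − d = 3.
The code is NOT MDS (slack = 3 > 0).
Description: the claimed parameters are [10, 6, 2]_2; such a code would be non-MDS.


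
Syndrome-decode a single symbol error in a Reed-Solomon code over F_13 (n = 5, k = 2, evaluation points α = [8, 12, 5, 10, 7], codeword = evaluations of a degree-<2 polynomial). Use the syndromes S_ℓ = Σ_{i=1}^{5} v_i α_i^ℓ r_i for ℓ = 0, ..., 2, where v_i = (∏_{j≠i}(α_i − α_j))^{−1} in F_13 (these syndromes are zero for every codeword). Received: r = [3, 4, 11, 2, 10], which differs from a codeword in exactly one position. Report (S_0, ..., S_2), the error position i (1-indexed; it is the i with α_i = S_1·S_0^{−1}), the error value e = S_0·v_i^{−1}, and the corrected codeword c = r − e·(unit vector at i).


S = (6, 7, 6), error at position 2, error magnitude e = 3, c = [3, 1, 11, 2, 10].

Step 1: column multipliers v_i = (∏_{j≠i}(α_i − α_j))^{−1} mod 13.
  i = 1 (α = 8): (8−12)(8−5)(8−10)(8−7) = (−4)·3·(−2)·1 = 24 ≡ 11, so v_1 = 11^{−1} = 6 (mod 13).
  i = 2 (α = 12): (12−8)(12−5)(12−10)(12−7) = 4·7·2·5 = 280 ≡ 7, so v_2 = 7^{−1} = 2 (mod 13).
  i = 3 (α = 5): (5−8)(5−12)(5−10)(5−7) = (−3)·(−7)·(−5)·(−2) = 210 ≡ 2, so v_3 = 2^{−1} = 7 (mod 13).
  i = 4 (α = 10): (10−8)(10−12)(10−5)(10−7) = 2·(−2)·5·3 = −60 ≡ 5, so v_4 = 5^{−1} = 8 (mod 13).
  i = 5 (α = 7): (7−8)(7−12)(7−5)(7−10) = (−1)·(−5)·2·(−3) = −30 ≡ 9, so v_5 = 9^{−1} = 3 (mod 13).
  v = [6, 2, 7, 8, 3].
Step 2: syndromes of r = [3, 4, 11, 2, 10] (all sums mod 13).
  S_0 = Σ v_i r_i = 6·3 + 2·4 + 7·11 + 8·2 + 3·10 = 149 ≡ 6.
  S_1 = Σ v_i α_i r_i = 6·8·3 + 2·12·4 + 7·5·11 + 8·10·2 + 3·7·10 = 995 ≡ 7.
  α_i^2 mod 13 = [12, 1, 12, 9, 10].
  S_2 = Σ v_i α_i^2 r_i = 6·12·3 + 2·1·4 + 7·12·11 + 8·9·2 + 3·10·10 = 1592 ≡ 6.
  S = (6, 7, 6) ≠ 0, so r is not a codeword (an error is present).
Step 3: locate the error. For a single error e at position i, S_ℓ = v_i·e·α_i^ℓ, so α_err = S_1/S_0.
  S_0^{−1} = 6^{−1} = 11 (mod 13), so α_err = 7·11 = 77 ≡ 12 = α_2. Error position i = 2.
  Consistency check: S_2/S_1 = 6·2 = 12 ≡ 12 = α_err ✓ (single-error assumption holds).
Step 4: error magnitude e = S_0/v_2 = S_0·∏_{j≠2}(α_2 − α_j) = 6·7 = 42 ≡ 3 (mod 13).
Step 5: correct position 2: c_2 = r_2 − e = 4 − 3 ≡ 1 (mod 13). Hence c = [3, 1, 11, 2, 10].
  Check: interpolating c through the α_i gives m(x) = 7 + 6·x (degree < 2) with m(α_i) = c_i for every i, so c is indeed a codeword.


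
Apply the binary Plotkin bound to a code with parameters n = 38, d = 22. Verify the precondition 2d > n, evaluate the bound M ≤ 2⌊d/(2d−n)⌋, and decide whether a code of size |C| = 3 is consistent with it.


Plotkin bound M ≤ 6; given |C| = 3 ≤ bound (satisfied).

Check applicability: 2d = 44, n = 38.
2d − n = 6 > 0, so Plotkin applies.
Compute d/(2d−n) = 22/6 ≈ 3.6667.
⌊d/(2d−n)⌋ = 3.
Plotkin bound: M ≤ 2·3 = 6.
Given |C| = 3, check: satisfied.
This |C| is below the Plotkin bound.


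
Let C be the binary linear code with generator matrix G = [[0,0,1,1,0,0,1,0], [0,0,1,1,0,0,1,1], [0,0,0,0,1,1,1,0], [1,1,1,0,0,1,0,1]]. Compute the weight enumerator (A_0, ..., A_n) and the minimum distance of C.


Weight distribution: A_0 = 1, A_1 = 1, A_3 = 2, A_4 = 5, A_5 = 5, A_6 = 2. Minimum distance d = 1.

Enumerate all 2^4 = 16 messages m ∈ F_2^4.
For each, compute codeword c = mG in F_2^8, then tally its weight.
  m = 0000 → c = 00000000, weight = 0.
  m = 1000 → c = 00110010, weight = 3.
  m = 0100 → c = 00110011, weight = 4.
  m = 1100 → c = 00000001, weight = 1.
  m = 0010 → c = 00001110, weight = 3.
  m = 1010 → c = 00111100, weight = 4.
  m = 0110 → c = 00111101, weight = 5.
  m = 1110 → c = 00001111, weight = 4.
  m = 0001 → c = 11100101, weight = 5.
  m = 1001 → c = 11010111, weight = 6.
  m = 0101 → c = 11010110, weight = 5.
  m = 1101 → c = 11100100, weight = 4.
  m = 0011 → c = 11101011, weight = 6.
  m = 1011 → c = 11011001, weight = 5.
  m = 0111 → c = 11011000, weight = 4.
  m = 1111 → c = 11101010, weight = 5.
Tally weights:
  weight 0: 1 codewords.
  weight 1: 1 codewords.
  weight 3: 2 codewords.
  weight 4: 5 codewords.
  weight 5: 5 codewords.
  weight 6: 2 codewords.
Minimum distance d = smallest w > 0 with A_w > 0 = 1.
Sanity: Σ A_w = 16 = 2^4 = 16 ✓.


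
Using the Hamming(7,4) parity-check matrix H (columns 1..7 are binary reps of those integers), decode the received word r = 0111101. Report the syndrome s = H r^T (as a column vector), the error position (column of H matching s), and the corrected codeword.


s = (1, 1, 1)^T, error position = 7, corrected codeword c = 0111100

Compute s = H r^T mod 2 one row at a time:
  s_1 = 1 + 1 + 0 + 1 = 3 ≡ 1 (mod 2).
  s_2 = 1 + 1 + 0 + 1 = 3 ≡ 1 (mod 2).
  s_3 = 0 + 1 + 1 + 1 = 3 ≡ 1 (mod 2).
s = (1, 1, 1)^T — this equals column 7 of H (binary 111), so error is at position 7.
Correct: flip bit 7 of r = 0111101 to get c = 0111100.


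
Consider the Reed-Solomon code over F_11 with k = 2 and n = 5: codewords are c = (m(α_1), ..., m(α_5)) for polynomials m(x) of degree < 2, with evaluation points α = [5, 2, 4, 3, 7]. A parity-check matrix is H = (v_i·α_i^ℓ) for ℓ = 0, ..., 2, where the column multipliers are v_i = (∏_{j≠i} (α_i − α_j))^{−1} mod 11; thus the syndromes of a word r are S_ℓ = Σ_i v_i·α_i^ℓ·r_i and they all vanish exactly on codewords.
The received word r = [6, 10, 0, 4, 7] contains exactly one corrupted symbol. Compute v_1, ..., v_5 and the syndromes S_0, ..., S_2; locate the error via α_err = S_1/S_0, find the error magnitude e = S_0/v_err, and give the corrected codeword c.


S = (7, 10, 8), error at position 4, error magnitude e = 10, c = [6, 10, 0, 5, 7].

Step 1: column multipliers v_i = (∏_{j≠i}(α_i − α_j))^{−1} mod 11.
  i = 1 (α = 5): (5−2)(5−4)(5−3)(5−7) = 3·1·2·(−2) = −12 ≡ 10, so v_1 = 10^{−1} = 10 (mod 11).
  i = 2 (α = 2): (2−5)(2−4)(2−3)(2−7) = (−3)·(−2)·(−1)·(−5) = 30 ≡ 8, so v_2 = 8^{−1} = 7 (mod 11).
  i = 3 (α = 4): (4−5)(4−2)(4−3)(4−7) = (−1)·2·1·(−3) = 6 ≡ 6, so v_3 = 6^{−1} = 2 (mod 11).
  i = 4 (α = 3): (3−5)(3−2)(3−4)(3−7) = (−2)·1·(−1)·(−4) = −8 ≡ 3, so v_4 = 3^{−1} = 4 (mod 11).
  i = 5 (α = 7): (7−5)(7−2)(7−4)(7−3) = 2·5·3·4 = 120 ≡ 10, so v_5 = 10^{−1} = 10 (mod 11).
  v = [10, 7, 2, 4, 10].
Step 2: syndromes of r = [6, 10, 0, 4, 7] (all sums mod 11).
  S_0 = Σ v_i r_i = 10·6 + 7·10 + 2·0 + 4·4 + 10·7 = 216 ≡ 7.
  S_1 = Σ v_i α_i r_i = 10·5·6 + 7·2·10 + 2·4·0 + 4·3·4 + 10·7·7 = 978 ≡ 10.
  α_i^2 mod 11 = [3, 4, 5, 9, 5].
  S_2 = Σ v_i α_i^2 r_i = 10·3·6 + 7·4·10 + 2·5·0 + 4·9·4 + 10·5·7 = 954 ≡ 8.
  S = (7, 10, 8) ≠ 0, so r is not a codeword (an error is present).
Step 3: locate the error. For a single error e at position i, S_ℓ = v_i·e·α_i^ℓ, so α_err = S_1/S_0.
  S_0^{−1} = 7^{−1} = 8 (mod 11), so α_err = 10·8 = 80 ≡ 3 = α_4. Error position i = 4.
  Consistency check: S_2/S_1 = 8·10 = 80 ≡ 3 = α_err ✓ (single-error assumption holds).
Step 4: error magnitude e = S_0/v_4 = S_0·∏_{j≠4}(α_4 − α_j) = 7·3 = 21 ≡ 10 (mod 11).
Step 5: correct position 4: c_4 = r_4 − e = 4 − 10 ≡ 5 (mod 11). Hence c = [6, 10, 0, 5, 7].
  Check: interpolating c through the α_i gives m(x) = 9 + 6·x (degree < 2) with m(α_i) = c_i for every i, so c is indeed a codeword.


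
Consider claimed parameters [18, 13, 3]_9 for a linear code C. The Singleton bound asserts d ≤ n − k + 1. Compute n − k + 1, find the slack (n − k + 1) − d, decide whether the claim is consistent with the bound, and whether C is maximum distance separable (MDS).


Singleton RHS = n − k + 1 = 6, slack = 3, bound satisfied, not MDS.

Singleton bound: d ≤ n − k + 1.
Here n = 18, k = 13, so n − k + 1 = 6.
Given d = 3, check d ≤ 6: YES.
Slack = (n − k + 1) − d = 3.
The code is NOT MDS (slack = 3 > 0).
Description: the claimed parameters are [18, 13, 3]_9; such a code would be non-MDS.


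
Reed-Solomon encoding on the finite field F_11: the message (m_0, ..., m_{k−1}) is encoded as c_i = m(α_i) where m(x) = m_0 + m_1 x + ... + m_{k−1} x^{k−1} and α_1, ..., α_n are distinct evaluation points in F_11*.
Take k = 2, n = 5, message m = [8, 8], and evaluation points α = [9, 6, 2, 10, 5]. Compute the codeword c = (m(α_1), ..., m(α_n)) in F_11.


c = [3, 1, 2, 0, 4]

Message polynomial: m(x) = 8 + 8·x (mod 11).
For each evaluation point α_i, compute m(α_i) mod 11:
  α_1 = 9: Horner steps 8 → 3, so m(9) = 3.
  α_2 = 6: Horner steps 8 → 1, so m(6) = 1.
  α_3 = 2: Horner steps 8 → 2, so m(2) = 2.
  α_4 = 10: Horner steps 8 → 0, so m(10) = 0.
  α_5 = 5: Horner steps 8 → 4, so m(5) = 4.
Codeword c = [3, 1, 2, 0, 4] ∈ F_11^5.


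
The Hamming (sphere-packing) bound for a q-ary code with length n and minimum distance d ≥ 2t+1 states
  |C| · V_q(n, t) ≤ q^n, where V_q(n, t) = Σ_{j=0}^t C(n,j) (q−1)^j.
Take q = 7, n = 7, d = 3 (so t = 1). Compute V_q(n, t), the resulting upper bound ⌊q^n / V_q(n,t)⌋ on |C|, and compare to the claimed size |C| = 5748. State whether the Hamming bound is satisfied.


V_q(n, t) = 43, q^n = 823543, Hamming bound = 19152, |C| = 5748 ≤ bound (satisfied).

Step 1: Compute V_q(n, t) = Σ_{j=0}^1 C(n, j) (q−1)^j.
  j = 0: C(7,0)·(6)^0 = 1·1 = 1.
  j = 1: C(7,1)·(6)^1 = 7·6 = 42.
  V_q(n, t) = 1 + 42 = 43.
Step 2: q^n = 7^7 = 823543.
Step 3: Hamming bound ⌊q^n / V_q(n,t)⌋ = ⌊823543/43⌋ = 19152.
Step 4: Compare |C| = 5748 to 19152: satisfied.
The claimed |C| lies below the Hamming bound.


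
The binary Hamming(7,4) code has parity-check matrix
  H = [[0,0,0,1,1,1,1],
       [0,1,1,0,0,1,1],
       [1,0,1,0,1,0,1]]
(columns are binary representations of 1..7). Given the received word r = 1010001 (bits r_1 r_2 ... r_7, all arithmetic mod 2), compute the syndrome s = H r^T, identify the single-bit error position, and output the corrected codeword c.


s = (1, 0, 1)^T, error position = 5, corrected codeword c = 1010101

Compute s = H r^T mod 2 one row at a time:
  s_1 = 0 + 0 + 0 + 1 = 1 ≡ 1 (mod 2).
  s_2 = 0 + 1 + 0 + 1 = 2 ≡ 0 (mod 2).
  s_3 = 1 + 1 + 0 + 1 = 3 ≡ 1 (mod 2).
s = (1, 0, 1)^T — this equals column 5 of H (binary 101), so error is at position 5.
Correct: flip bit 5 of r = 1010001 to get c = 1010101.


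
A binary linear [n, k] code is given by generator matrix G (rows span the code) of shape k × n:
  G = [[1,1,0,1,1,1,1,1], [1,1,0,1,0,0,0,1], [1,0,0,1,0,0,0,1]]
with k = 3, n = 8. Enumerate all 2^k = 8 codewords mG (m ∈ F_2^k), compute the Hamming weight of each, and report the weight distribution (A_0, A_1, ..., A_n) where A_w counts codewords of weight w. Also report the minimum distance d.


Weight distribution: A_0 = 1, A_1 = 1, A_3 = 2, A_4 = 2, A_6 = 1, A_7 = 1. Minimum distance d = 1.

Enumerate all 2^3 = 8 messages m ∈ F_2^3.
For each, compute codeword c = mG in F_2^8, then tally its weight.
  m = 000 → c = 00000000, weight = 0.
  m = 100 → c = 11011111, weight = 7.
  m = 010 → c = 11010001, weight = 4.
  m = 110 → c = 00001110, weight = 3.
  m = 001 → c = 10010001, weight = 3.
  m = 101 → c = 01001110, weight = 4.
  m = 011 → c = 01000000, weight = 1.
  m = 111 → c = 10011111, weight = 6.
Tally weights:
  weight 0: 1 codewords.
  weight 1: 1 codewords.
  weight 3: 2 codewords.
  weight 4: 2 codewords.
  weight 6: 1 codewords.
  weight 7: 1 codewords.
Minimum distance d = smallest w > 0 with A_w > 0 = 1.
Sanity: Σ A_w = 8 = 2^3 = 8 ✓.


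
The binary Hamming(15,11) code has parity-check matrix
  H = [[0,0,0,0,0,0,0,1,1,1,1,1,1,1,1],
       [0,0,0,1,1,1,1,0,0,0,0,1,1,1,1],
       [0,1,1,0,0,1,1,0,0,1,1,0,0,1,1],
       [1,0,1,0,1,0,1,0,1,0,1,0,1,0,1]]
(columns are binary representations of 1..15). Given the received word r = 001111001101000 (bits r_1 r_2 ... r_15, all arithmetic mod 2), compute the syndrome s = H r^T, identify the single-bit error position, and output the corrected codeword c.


s = (1, 0, 1, 1)^T, error position = 11, corrected codeword c = 001111001111000

Compute s = H r^T mod 2 one row at a time:
  s_1 = 0 + 1 + 1 + 0 + 1 + 0 + 0 + 0 = 3 ≡ 1 (mod 2).
  s_2 = 1 + 1 + 1 + 0 + 1 + 0 + 0 + 0 = 4 ≡ 0 (mod 2).
  s_3 = 0 + 1 + 1 + 0 + 1 + 0 + 0 + 0 = 3 ≡ 1 (mod 2).
  s_4 = 0 + 1 + 1 + 0 + 1 + 0 + 0 + 0 = 3 ≡ 1 (mod 2).
s = (1, 0, 1, 1)^T — this equals column 11 of H (binary 1011), so error is at position 11.
Correct: flip bit 11 of r = 001111001101000 to get c = 001111001111000.


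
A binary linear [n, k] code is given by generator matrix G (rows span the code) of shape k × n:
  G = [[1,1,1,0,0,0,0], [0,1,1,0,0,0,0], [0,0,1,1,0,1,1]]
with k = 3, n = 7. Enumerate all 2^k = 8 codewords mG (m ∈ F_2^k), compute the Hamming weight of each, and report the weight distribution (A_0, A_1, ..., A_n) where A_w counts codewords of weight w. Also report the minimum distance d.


Weight distribution: A_0 = 1, A_1 = 1, A_2 = 1, A_3 = 1, A_4 = 2, A_5 = 2. Minimum distance d = 1.

Enumerate all 2^3 = 8 messages m ∈ F_2^3.
For each, compute codeword c = mG in F_2^7, then tally its weight.
  m = 000 → c = 0000000, weight = 0.
  m = 100 → c = 1110000, weight = 3.
  m = 010 → c = 0110000, weight = 2.
  m = 110 → c = 1000000, weight = 1.
  m = 001 → c = 0011011, weight = 4.
  m = 101 → c = 1101011, weight = 5.
  m = 011 → c = 0101011, weight = 4.
  m = 111 → c = 1011011, weight = 5.
Tally weights:
  weight 0: 1 codewords.
  weight 1: 1 codewords.
  weight 2: 1 codewords.
  weight 3: 1 codewords.
  weight 4: 2 codewords.
  weight 5: 2 codewords.
Minimum distance d = smallest w > 0 with A_w > 0 = 1.
Sanity: Σ A_w = 8 = 2^3 = 8 ✓.
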